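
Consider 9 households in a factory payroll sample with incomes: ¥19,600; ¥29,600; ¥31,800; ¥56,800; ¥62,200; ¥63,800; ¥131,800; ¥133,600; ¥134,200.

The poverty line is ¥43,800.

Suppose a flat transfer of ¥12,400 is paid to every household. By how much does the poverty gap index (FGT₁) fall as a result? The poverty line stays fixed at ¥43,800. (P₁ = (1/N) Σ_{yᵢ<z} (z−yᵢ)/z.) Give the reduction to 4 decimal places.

Before: below the line — ¥19,600, ¥29,600, ¥31,800; poverty gap index (FGT₁) = 0.127854.
After the ¥12,400 transfer: below the line — ¥32,000, ¥42,000; poverty gap index (FGT₁) = 0.034500.
Reduction = 0.127854 − 0.034500 = 0.0934.

0.0934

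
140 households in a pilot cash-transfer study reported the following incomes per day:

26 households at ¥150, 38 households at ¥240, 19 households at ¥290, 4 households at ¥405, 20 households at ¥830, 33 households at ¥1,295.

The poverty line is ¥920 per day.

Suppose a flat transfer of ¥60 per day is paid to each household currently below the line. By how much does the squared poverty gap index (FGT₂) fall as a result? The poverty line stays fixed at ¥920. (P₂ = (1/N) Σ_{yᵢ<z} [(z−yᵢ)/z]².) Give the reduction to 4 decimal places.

Before: below the line — 26×¥150, 38×¥240, 19×¥290, 4×¥405, 20×¥830; squared poverty gap index (FGT₂) = 0.352338.
After the ¥60 transfer: below the line — 26×¥210, 38×¥300, 19×¥350, 4×¥465, 20×¥890; squared poverty gap index (FGT₂) = 0.293115.
Reduction = 0.352338 − 0.293115 = 0.0592.

0.0592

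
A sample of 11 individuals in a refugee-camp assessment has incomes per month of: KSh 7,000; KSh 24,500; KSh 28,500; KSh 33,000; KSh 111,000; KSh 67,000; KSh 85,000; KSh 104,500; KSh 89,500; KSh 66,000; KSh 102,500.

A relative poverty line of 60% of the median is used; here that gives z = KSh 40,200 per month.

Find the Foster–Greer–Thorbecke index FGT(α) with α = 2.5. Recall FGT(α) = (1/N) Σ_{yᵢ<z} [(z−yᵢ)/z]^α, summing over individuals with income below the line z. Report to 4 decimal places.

Poor units: KSh 7,000, KSh 24,500, KSh 28,500, KSh 33,000 (q = 4 of N = 11).
Gap ratios (z−y)/z: (40200−7000)/40200 = 0.8259; (40200−24500)/40200 = 0.3905; (40200−28500)/40200 = 0.2910; (40200−33000)/40200 = 0.1791.
Raised to α = 2.5: 0.61984; 0.09532; 0.04570; 0.01358.
Sum = 0.774435; FGT(2.5) = 0.774435 / 11 = 0.0704.

0.0704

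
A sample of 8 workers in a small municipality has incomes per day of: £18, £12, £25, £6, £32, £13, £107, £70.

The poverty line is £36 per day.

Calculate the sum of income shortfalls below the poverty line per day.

Incomes under z: £6, £12, £13, £18, £25, £32 (q = 6 of N = 8).
Individual gaps: 36−6 = 30; 36−12 = 24; 36−13 = 23; 36−18 = 18; 36−25 = 11; 36−32 = 4.
Aggregate gap = £110.

£110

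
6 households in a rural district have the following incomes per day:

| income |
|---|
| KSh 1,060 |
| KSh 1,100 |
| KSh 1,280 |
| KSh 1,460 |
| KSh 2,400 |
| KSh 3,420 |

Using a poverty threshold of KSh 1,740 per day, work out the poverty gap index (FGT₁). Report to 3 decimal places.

0.197

Below the line: KSh 1,060, KSh 1,100, KSh 1,280, KSh 1,460 (q = 4 of N = 6).
Shortfall ratios: (1740−1060)/1740 = 0.3908; (1740−1100)/1740 = 0.3678; (1740−1280)/1740 = 0.2644; (1740−1460)/1740 = 0.1609.
Sum of shortfalls = 1.183908; P₁ averages over all N: 1.183908 / 6 = 0.197.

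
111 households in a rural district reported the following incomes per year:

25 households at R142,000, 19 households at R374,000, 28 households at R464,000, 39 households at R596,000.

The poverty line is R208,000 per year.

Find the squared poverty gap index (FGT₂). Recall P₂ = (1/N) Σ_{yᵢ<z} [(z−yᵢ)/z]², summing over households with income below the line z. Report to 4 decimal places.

Poor units: 25×R142,000 (q = 25 of N = 111).
Gap ratios (z−y)/z: (208000−142000)/208000 = 0.3173 (×25).
Squared: 0.1007 (×25).
Sum = 2.517104; P₂ = 2.517104 / 111 = 0.0227.

0.0227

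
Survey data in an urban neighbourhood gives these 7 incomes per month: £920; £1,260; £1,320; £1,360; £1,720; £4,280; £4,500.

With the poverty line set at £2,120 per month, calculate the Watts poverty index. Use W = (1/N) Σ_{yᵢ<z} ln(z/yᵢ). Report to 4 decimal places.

Below the line: £920, £1,260, £1,320, £1,360, £1,720 (q = 5 of N = 7).
Log gaps: ln(2120/920) = 0.8348; ln(2120/1260) = 0.5203; ln(2120/1320) = 0.4738; ln(2120/1360) = 0.4439; ln(2120/1720) = 0.2091.
W = 2.481910 / 7 = 0.3546.

0.3546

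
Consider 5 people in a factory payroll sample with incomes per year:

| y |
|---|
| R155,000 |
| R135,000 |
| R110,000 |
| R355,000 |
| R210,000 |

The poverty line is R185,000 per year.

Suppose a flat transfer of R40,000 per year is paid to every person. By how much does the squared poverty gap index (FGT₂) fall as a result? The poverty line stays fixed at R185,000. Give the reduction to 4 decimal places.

Before: below the line — R110,000, R135,000, R155,000; squared poverty gap index (FGT₂) = 0.052739.
After the R40,000 transfer: below the line — R150,000, R175,000; squared poverty gap index (FGT₂) = 0.007743.
Reduction = 0.052739 − 0.007743 = 0.0450.

0.0450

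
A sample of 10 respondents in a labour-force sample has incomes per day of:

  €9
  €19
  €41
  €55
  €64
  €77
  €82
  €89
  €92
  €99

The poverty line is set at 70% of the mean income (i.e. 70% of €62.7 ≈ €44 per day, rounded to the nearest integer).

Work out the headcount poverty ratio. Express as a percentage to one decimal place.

3 of the 10 respondents have income below €44.
H = 3/10 = 30.0%.

30.0%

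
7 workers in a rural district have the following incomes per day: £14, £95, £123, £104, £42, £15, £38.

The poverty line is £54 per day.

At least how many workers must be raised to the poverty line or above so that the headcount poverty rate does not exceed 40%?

2

Currently q = 4 of N = 7 are below the line (H = 0.571).
A headcount ratio of at most 40% allows at most ⌊0.40 × 7⌋ = 2 poor workers.
So at least 4 − 2 = 2 must be lifted.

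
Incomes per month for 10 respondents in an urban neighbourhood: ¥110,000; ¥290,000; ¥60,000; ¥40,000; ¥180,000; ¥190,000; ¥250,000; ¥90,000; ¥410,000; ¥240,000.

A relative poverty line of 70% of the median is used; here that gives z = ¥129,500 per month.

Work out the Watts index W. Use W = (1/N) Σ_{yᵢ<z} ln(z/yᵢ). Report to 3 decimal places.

0.247

Below z: ¥40,000, ¥60,000, ¥90,000, ¥110,000 (q = 4 of N = 10).
Log gaps: ln(129500/40000) = 1.1748; ln(129500/60000) = 0.7693; ln(129500/90000) = 0.3639; ln(129500/110000) = 0.1632.
W = 2.471209 / 10 = 0.247.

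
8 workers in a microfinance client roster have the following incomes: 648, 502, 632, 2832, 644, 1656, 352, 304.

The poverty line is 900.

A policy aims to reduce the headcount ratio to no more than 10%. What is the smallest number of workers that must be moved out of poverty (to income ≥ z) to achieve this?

6

Currently q = 6 of N = 8 are below the line (H = 0.750).
A headcount ratio of at most 10% allows at most ⌊0.10 × 8⌋ = 0 poor workers.
So at least 6 − 0 = 6 must be lifted.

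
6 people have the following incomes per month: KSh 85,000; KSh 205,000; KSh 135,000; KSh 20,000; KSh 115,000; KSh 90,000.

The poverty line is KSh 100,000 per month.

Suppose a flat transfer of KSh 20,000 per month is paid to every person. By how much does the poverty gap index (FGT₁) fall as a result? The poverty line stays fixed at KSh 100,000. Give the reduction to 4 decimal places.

0.0750

Before: below the line — KSh 20,000, KSh 85,000, KSh 90,000; poverty gap index (FGT₁) = 0.175000.
After the KSh 20,000 transfer: below the line — KSh 40,000; poverty gap index (FGT₁) = 0.100000.
Reduction = 0.175000 − 0.100000 = 0.0750.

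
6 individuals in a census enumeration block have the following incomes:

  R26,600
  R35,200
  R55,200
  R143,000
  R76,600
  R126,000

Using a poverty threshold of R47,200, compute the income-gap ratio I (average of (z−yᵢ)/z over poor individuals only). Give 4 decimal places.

0.3453

Below z: R26,600, R35,200 (q = 2 of N = 6).
Relative gaps: 0.4364, 0.2542; sum = 0.690678.
The income-gap ratio divides by q (the poor only): 0.690678 / 2 = 0.3453.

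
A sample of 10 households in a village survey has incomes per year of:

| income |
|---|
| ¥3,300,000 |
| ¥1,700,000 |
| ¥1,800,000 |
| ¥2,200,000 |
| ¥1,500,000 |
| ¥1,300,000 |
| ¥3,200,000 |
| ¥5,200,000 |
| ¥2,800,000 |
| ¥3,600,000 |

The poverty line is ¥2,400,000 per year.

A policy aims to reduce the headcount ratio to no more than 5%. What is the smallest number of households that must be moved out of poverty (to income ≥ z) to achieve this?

5

Currently q = 5 of N = 10 are below the line (H = 0.500).
A headcount ratio of at most 5% allows at most ⌊0.05 × 10⌋ = 0 poor households.
So at least 5 − 0 = 5 must be lifted.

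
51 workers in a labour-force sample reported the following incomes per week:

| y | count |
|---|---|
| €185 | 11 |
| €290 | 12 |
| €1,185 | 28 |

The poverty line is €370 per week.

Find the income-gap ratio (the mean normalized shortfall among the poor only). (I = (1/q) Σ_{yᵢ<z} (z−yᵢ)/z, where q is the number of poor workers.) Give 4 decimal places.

0.3519

Incomes under z: 11×€185, 12×€290 (q = 23 of N = 51).
Relative gaps: 0.5000 (×11), 0.2162 (×12); sum = 8.094595.
I averages over the q = 23 poor units only: 8.094595 / 23 = 0.3519.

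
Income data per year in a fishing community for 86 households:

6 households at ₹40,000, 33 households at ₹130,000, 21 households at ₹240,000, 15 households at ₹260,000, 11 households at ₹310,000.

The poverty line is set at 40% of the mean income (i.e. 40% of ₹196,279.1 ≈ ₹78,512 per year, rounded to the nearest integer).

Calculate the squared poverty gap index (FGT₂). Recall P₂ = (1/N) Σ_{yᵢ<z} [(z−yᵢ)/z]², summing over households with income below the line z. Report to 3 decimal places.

0.017

Below the line: 6×₹40,000 (q = 6 of N = 86).
Relative gaps: (78512−40000)/78512 = 0.4905 (×6).
Squared: 0.2406 (×6).
Sum = 1.443681; P₂ = 1.443681 / 86 = 0.017.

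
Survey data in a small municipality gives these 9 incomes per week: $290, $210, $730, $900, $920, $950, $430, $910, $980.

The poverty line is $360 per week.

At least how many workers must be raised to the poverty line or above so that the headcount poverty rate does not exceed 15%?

1

Currently q = 2 of N = 9 are below the line (H = 0.222).
A headcount ratio of at most 15% allows at most ⌊0.15 × 9⌋ = 1 poor workers.
So at least 2 − 1 = 1 must be lifted.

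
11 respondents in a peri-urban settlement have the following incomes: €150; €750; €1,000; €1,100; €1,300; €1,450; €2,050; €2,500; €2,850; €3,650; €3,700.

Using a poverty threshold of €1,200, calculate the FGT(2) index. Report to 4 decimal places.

Poor units: €150, €750, €1,000, €1,100 (q = 4 of N = 11).
Shortfall ratios: (1200−150)/1200 = 0.8750; (1200−750)/1200 = 0.3750; (1200−1000)/1200 = 0.1667; (1200−1100)/1200 = 0.0833.
Squared: 0.7656; 0.1406; 0.0278; 0.0069.
Sum = 0.940972; P₂ = 0.940972 / 11 = 0.0855.

0.0855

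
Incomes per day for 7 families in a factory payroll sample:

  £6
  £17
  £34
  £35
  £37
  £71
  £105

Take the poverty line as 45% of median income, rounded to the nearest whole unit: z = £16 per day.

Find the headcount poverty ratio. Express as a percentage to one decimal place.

14.3%

1 of the 7 families have income below £16.
H = 1/7 = 14.3%.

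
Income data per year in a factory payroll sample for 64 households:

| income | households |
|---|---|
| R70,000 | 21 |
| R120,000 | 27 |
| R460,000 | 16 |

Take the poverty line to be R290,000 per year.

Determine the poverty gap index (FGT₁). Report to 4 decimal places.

0.4962

Below the line: 21×R70,000, 27×R120,000 (q = 48 of N = 64).
Normalized shortfalls: (290000−70000)/290000 = 0.7586 (×21); (290000−120000)/290000 = 0.5862 (×27).
Sum of shortfalls = 31.758621; P₁ averages over all N: 31.758621 / 64 = 0.4962.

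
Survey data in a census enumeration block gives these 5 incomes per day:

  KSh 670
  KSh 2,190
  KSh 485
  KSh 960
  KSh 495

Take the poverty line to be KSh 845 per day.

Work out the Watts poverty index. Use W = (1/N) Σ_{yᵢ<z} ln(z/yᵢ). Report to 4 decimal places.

Below the line: KSh 485, KSh 495, KSh 670 (q = 3 of N = 5).
ln(z/y) terms: ln(845/485) = 0.5552; ln(845/495) = 0.5348; ln(845/670) = 0.2321.
W = 1.322026 / 5 = 0.2644.

0.2644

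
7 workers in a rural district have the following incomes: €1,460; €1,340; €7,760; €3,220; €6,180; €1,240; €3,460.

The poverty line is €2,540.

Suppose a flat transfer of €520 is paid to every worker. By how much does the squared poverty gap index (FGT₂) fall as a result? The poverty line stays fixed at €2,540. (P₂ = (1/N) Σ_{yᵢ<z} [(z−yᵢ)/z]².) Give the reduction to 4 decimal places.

0.0645

Before: below the line — €1,240, €1,340, €1,460; squared poverty gap index (FGT₂) = 0.095135.
After the €520 transfer: below the line — €1,760, €1,860, €1,980; squared poverty gap index (FGT₂) = 0.030655.
Reduction = 0.095135 − 0.030655 = 0.0645.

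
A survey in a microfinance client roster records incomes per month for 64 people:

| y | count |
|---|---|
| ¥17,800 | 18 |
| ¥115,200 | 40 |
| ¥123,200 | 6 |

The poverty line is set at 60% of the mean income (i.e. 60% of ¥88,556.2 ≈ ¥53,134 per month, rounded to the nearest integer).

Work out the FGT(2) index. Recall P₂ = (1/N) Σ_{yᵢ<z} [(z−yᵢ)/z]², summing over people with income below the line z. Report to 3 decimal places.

Below the line: 18×¥17,800 (q = 18 of N = 64).
Gap ratios (z−y)/z: (53134−17800)/53134 = 0.6650 (×18).
Squared: 0.4422 (×18).
Sum = 7.960000; P₂ = 7.960000 / 64 = 0.124.

0.124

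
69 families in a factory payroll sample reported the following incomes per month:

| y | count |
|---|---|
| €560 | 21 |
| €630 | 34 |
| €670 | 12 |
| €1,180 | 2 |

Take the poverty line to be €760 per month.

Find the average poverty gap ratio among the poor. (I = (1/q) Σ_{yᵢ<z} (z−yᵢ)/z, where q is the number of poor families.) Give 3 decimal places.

0.190

Below z: 21×€560, 34×€630, 12×€670 (q = 67 of N = 69).
Shortfall ratios (z−y)/z: 0.2632 (×21), 0.1711 (×34), 0.1184 (×12); sum = 12.763158.
I averages over the q = 67 poor units only: 12.763158 / 67 = 0.190.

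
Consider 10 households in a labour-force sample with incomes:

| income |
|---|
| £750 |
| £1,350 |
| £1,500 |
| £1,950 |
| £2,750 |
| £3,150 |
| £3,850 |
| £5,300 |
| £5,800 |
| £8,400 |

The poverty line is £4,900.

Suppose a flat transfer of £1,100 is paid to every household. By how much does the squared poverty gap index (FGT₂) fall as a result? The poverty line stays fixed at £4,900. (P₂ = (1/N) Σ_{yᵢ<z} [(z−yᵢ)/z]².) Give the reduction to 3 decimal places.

0.139

Before: below the line — £750, £1,350, £1,500, £1,950, £2,750, £3,150, £3,850; squared poverty gap index (FGT₂) = 0.24521.
After the £1,100 transfer: below the line — £1,850, £2,450, £2,600, £3,050, £3,850, £4,250; squared poverty gap index (FGT₂) = 0.10638.
Reduction = 0.24521 − 0.10638 = 0.139.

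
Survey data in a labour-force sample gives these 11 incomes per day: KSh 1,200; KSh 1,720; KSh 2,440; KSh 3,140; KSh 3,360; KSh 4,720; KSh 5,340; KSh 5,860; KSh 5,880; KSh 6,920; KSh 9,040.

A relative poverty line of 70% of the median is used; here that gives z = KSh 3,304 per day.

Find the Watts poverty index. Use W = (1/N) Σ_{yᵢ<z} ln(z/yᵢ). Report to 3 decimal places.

Below z: KSh 1,200, KSh 1,720, KSh 2,440, KSh 3,140 (q = 4 of N = 11).
Log gaps: ln(3304/1200) = 1.0128; ln(3304/1720) = 0.6528; ln(3304/2440) = 0.3031; ln(3304/3140) = 0.0509.
W = 2.019669 / 11 = 0.184.

0.184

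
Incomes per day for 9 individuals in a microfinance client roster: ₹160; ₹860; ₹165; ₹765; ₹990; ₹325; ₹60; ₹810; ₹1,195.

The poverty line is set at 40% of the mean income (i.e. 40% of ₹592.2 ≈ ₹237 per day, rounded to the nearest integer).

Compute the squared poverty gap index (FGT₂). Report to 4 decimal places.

Poor units: ₹60, ₹160, ₹165 (q = 3 of N = 9).
Normalized shortfalls: (237−60)/237 = 0.7468; (237−160)/237 = 0.3249; (237−165)/237 = 0.3038.
Squared: 0.5578; 0.1056; 0.0923.
Sum = 0.755613; P₂ = 0.755613 / 9 = 0.0840.

0.0840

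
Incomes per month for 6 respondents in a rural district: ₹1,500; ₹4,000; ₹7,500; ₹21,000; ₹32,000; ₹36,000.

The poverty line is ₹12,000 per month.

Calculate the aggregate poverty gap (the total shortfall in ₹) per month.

Poor units: ₹1,500, ₹4,000, ₹7,500 (q = 3 of N = 6).
Individual gaps: 12000−1500 = 10500; 12000−4000 = 8000; 12000−7500 = 4500.
Aggregate gap = ₹23,000.

₹23,000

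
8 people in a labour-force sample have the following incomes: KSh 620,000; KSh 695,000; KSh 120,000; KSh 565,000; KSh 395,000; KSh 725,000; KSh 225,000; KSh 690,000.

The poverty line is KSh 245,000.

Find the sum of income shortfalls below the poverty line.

KSh 145,000

Poor units: KSh 120,000, KSh 225,000 (q = 2 of N = 8).
Individual gaps: 245000−120000 = 125000; 245000−225000 = 20000.
Aggregate gap = KSh 145,000.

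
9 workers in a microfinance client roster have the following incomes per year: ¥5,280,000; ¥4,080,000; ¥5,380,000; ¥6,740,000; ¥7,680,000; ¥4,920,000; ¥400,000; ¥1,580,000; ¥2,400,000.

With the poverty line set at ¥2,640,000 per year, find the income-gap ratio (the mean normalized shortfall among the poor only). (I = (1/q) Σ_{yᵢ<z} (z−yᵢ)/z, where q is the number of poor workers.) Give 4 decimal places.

Below the line: ¥400,000, ¥1,580,000, ¥2,400,000 (q = 3 of N = 9).
Relative gaps: 0.8485, 0.4015, 0.0909; sum = 1.340909.
I averages over the q = 3 poor units only: 1.340909 / 3 = 0.4470.

0.4470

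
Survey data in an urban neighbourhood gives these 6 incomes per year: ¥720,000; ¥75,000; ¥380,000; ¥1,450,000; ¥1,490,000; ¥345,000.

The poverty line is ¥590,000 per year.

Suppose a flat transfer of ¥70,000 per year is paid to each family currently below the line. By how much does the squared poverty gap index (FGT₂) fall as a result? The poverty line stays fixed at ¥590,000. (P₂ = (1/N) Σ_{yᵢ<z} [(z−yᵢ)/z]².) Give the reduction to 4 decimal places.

0.0580

Before: below the line — ¥75,000, ¥345,000, ¥380,000; squared poverty gap index (FGT₂) = 0.176841.
After the ¥70,000 transfer: below the line — ¥145,000, ¥415,000, ¥450,000; squared poverty gap index (FGT₂) = 0.118860.
Reduction = 0.176841 − 0.118860 = 0.0580.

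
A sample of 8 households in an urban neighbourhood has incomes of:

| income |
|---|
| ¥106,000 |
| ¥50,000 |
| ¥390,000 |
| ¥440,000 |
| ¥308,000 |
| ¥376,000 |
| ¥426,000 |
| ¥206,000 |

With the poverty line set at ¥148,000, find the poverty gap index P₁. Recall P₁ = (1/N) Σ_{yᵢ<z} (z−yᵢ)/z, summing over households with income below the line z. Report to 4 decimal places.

Poor units: ¥50,000, ¥106,000 (q = 2 of N = 8).
Relative gaps: (148000−50000)/148000 = 0.6622; (148000−106000)/148000 = 0.2838.
Sum of shortfalls = 0.945946; P₁ averages over all N: 0.945946 / 8 = 0.1182.

0.1182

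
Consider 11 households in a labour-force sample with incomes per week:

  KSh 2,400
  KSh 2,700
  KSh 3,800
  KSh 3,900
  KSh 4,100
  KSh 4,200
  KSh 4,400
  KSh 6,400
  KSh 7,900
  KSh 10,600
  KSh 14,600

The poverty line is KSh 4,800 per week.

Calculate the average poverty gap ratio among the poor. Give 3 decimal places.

Below the line: KSh 2,400, KSh 2,700, KSh 3,800, KSh 3,900, KSh 4,100, KSh 4,200, KSh 4,400 (q = 7 of N = 11).
Shortfall ratios (z−y)/z: 0.5000, 0.4375, 0.2083, 0.1875, 0.1458, 0.1250, 0.0833; sum = 1.687500.
I averages over the q = 7 poor units only: 1.687500 / 7 = 0.241.

0.241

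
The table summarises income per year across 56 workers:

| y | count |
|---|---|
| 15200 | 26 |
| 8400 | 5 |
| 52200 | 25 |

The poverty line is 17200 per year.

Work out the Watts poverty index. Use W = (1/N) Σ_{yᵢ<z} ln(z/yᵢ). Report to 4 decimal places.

Below z: 5×8400, 26×15200 (q = 31 of N = 56).
ln(z/y) terms: ln(17200/8400) = 0.7167 (×5); ln(17200/15200) = 0.1236 (×26).
W = 6.797351 / 56 = 0.1214.

0.1214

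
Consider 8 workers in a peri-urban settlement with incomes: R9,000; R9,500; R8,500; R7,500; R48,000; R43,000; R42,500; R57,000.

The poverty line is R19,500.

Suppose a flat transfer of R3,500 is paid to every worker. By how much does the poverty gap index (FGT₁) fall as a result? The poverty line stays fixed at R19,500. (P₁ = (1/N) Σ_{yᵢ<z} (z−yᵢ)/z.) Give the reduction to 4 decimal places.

0.0897

Before: below the line — R7,500, R8,500, R9,000, R9,500; poverty gap index (FGT₁) = 0.278846.
After the R3,500 transfer: below the line — R11,000, R12,000, R12,500, R13,000; poverty gap index (FGT₁) = 0.189103.
Reduction = 0.278846 − 0.189103 = 0.0897.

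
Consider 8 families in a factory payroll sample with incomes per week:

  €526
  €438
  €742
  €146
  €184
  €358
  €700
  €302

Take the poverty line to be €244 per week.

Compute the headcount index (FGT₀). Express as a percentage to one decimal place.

25.0%

2 of the 8 families have income below €244.
H = 2/8 = 25.0%.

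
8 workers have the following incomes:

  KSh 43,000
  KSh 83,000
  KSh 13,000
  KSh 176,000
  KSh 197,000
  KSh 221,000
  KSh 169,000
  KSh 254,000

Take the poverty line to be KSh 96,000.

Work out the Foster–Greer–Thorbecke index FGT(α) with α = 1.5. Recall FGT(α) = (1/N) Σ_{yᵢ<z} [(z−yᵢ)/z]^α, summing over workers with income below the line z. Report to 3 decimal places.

Below z: KSh 13,000, KSh 43,000, KSh 83,000 (q = 3 of N = 8).
Relative gaps: (96000−13000)/96000 = 0.8646; (96000−43000)/96000 = 0.5521; (96000−83000)/96000 = 0.1354.
Raised to α = 1.5: 0.80392; 0.41021; 0.04983.
Sum = 1.263958; FGT(1.5) = 1.263958 / 8 = 0.158.

0.158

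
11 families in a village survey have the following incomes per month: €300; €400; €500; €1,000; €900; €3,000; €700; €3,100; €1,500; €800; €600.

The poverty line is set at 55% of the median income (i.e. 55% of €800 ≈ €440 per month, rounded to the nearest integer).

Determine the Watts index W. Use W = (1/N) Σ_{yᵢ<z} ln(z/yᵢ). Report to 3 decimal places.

0.043

Poor units: €300, €400 (q = 2 of N = 11).
Log gaps: ln(440/300) = 0.3830; ln(440/400) = 0.0953.
W = 0.478302 / 11 = 0.043.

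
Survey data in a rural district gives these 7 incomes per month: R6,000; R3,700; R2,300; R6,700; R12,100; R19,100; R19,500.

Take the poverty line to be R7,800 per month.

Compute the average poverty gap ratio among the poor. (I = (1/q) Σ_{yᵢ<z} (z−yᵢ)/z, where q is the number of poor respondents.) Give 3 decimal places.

0.401

Below z: R2,300, R3,700, R6,000, R6,700 (q = 4 of N = 7).
Relative gaps: 0.7051, 0.5256, 0.2308, 0.1410; sum = 1.602564.
The income-gap ratio divides by q (the poor only): 1.602564 / 4 = 0.401.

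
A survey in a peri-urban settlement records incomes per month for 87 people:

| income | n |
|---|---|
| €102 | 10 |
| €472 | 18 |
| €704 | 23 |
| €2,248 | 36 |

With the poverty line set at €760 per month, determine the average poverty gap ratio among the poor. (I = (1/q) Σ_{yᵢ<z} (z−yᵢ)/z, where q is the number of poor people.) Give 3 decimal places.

0.337

Poor units: 10×€102, 18×€472, 23×€704 (q = 51 of N = 87).
Shortfall ratios (z−y)/z: 0.8658 (×10), 0.3789 (×18), 0.0737 (×23); sum = 17.173684.
I averages over the q = 51 poor units only: 17.173684 / 51 = 0.337.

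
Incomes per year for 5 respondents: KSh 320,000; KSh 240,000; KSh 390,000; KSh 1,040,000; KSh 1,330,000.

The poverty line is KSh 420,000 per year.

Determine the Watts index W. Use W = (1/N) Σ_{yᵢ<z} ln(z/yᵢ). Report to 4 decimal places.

0.1811

Incomes under z: KSh 240,000, KSh 320,000, KSh 390,000 (q = 3 of N = 5).
ln(z/y) terms: ln(420000/240000) = 0.5596; ln(420000/320000) = 0.2719; ln(420000/390000) = 0.0741.
W = 0.905657 / 5 = 0.1811.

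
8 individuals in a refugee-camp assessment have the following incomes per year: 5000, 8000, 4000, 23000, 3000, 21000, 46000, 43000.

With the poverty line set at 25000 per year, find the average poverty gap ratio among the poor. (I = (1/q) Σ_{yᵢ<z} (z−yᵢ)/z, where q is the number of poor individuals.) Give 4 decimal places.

Poor units: 3000, 4000, 5000, 8000, 21000, 23000 (q = 6 of N = 8).
Shortfall ratios (z−y)/z: 0.8800, 0.8400, 0.8000, 0.6800, 0.1600, 0.0800; sum = 3.440000.
The income-gap ratio divides by q (the poor only): 3.440000 / 6 = 0.5733.

0.5733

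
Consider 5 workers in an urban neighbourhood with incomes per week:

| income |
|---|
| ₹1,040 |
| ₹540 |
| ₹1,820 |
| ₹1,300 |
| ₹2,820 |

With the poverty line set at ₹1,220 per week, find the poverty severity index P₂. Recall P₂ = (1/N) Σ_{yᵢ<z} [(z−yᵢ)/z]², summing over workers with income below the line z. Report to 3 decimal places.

Below the line: ₹540, ₹1,040 (q = 2 of N = 5).
Normalized shortfalls: (1220−540)/1220 = 0.5574; (1220−1040)/1220 = 0.1475.
Squared: 0.3107; 0.0218.
Sum = 0.332438; P₂ = 0.332438 / 5 = 0.066.

0.066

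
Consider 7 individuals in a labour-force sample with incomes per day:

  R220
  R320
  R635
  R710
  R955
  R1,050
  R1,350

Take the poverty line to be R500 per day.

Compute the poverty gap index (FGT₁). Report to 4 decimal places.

Below the line: R220, R320 (q = 2 of N = 7).
Normalized shortfalls: (500−220)/500 = 0.5600; (500−320)/500 = 0.3600.
Sum of shortfalls = 0.920000; P₁ averages over all N: 0.920000 / 7 = 0.1314.

0.1314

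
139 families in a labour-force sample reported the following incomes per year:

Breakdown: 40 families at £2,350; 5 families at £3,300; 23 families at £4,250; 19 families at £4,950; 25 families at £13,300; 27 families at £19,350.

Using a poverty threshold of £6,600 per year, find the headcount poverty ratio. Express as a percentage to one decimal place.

87 of the 139 families have income below £6,600.
H = 87/139 = 62.6%.

62.6%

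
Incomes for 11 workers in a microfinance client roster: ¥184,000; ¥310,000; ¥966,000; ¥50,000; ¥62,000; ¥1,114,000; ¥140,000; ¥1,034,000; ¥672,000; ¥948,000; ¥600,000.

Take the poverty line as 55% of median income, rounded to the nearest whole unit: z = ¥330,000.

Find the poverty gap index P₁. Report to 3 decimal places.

Below the line: ¥50,000, ¥62,000, ¥140,000, ¥184,000, ¥310,000 (q = 5 of N = 11).
Shortfall ratios: (330000−50000)/330000 = 0.8485; (330000−62000)/330000 = 0.8121; (330000−140000)/330000 = 0.5758; (330000−184000)/330000 = 0.4424; (330000−310000)/330000 = 0.0606.
Sum of shortfalls = 2.739394; P₁ averages over all N: 2.739394 / 11 = 0.249.

0.249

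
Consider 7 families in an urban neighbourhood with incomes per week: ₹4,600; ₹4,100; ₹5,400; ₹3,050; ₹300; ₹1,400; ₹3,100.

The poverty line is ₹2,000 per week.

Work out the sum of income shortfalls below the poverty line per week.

₹2,300

Poor units: ₹300, ₹1,400 (q = 2 of N = 7).
Individual gaps: 2000−300 = 1700; 2000−1400 = 600.
Aggregate gap = ₹2,300.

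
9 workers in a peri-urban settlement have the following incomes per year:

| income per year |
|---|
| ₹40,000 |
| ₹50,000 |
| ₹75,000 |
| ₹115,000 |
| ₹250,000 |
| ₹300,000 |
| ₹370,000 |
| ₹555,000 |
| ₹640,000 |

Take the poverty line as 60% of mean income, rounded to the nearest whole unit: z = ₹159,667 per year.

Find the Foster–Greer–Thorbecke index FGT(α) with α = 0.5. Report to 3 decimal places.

Below z: ₹40,000, ₹50,000, ₹75,000, ₹115,000 (q = 4 of N = 9).
Shortfall ratios: (159667−40000)/159667 = 0.7495; (159667−50000)/159667 = 0.6868; (159667−75000)/159667 = 0.5303; (159667−115000)/159667 = 0.2798.
Raised to α = 0.5: 0.86572; 0.82876; 0.72820; 0.52891.
Sum = 2.951600; FGT(0.5) = 2.951600 / 9 = 0.328.

0.328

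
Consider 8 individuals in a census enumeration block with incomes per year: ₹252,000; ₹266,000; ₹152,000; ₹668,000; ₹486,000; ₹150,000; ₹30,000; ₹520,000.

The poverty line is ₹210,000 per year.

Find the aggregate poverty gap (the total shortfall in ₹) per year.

₹298,000

Incomes under z: ₹30,000, ₹150,000, ₹152,000 (q = 3 of N = 8).
Individual gaps: 210000−30000 = 180000; 210000−150000 = 60000; 210000−152000 = 58000.
Aggregate gap = ₹298,000.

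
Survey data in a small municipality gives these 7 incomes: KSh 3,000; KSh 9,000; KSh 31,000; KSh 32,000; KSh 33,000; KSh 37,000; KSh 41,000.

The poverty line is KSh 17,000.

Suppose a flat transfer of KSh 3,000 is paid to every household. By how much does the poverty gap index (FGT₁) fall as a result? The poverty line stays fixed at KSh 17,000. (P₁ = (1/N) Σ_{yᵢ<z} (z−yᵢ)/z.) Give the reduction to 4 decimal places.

0.0504

Before: below the line — KSh 3,000, KSh 9,000; poverty gap index (FGT₁) = 0.184874.
After the KSh 3,000 transfer: below the line — KSh 6,000, KSh 12,000; poverty gap index (FGT₁) = 0.134454.
Reduction = 0.184874 − 0.134454 = 0.0504.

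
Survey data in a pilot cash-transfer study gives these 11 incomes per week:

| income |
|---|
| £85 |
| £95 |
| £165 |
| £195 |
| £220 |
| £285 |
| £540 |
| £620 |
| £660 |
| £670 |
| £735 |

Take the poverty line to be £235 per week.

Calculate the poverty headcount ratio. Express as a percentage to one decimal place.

45.5%

5 of the 11 people have income below £235.
H = 5/11 = 45.5%.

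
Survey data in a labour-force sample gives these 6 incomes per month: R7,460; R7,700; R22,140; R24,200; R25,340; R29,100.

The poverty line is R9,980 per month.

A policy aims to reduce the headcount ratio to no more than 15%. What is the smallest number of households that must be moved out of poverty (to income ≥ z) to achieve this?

2

Currently q = 2 of N = 6 are below the line (H = 0.333).
A headcount ratio of at most 15% allows at most ⌊0.15 × 6⌋ = 0 poor households.
So at least 2 − 0 = 2 must be lifted.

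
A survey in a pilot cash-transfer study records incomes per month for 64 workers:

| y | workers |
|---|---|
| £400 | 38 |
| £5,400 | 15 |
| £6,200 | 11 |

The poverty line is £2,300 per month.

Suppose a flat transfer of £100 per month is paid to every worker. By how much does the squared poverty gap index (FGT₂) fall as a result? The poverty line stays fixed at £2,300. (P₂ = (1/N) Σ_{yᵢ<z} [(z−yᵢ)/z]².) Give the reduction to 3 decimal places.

Before: below the line — 38×£400; squared poverty gap index (FGT₂) = 0.40519.
After the £100 transfer: below the line — 38×£500; squared poverty gap index (FGT₂) = 0.36366.
Reduction = 0.40519 − 0.36366 = 0.042.

0.042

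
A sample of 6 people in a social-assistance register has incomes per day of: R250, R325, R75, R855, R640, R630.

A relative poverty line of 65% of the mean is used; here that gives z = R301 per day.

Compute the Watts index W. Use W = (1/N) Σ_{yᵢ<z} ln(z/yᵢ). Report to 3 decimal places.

0.263

Incomes under z: R75, R250 (q = 2 of N = 6).
ln(z/y) terms: ln(301/75) = 1.3896; ln(301/250) = 0.1856.
W = 1.575271 / 6 = 0.263.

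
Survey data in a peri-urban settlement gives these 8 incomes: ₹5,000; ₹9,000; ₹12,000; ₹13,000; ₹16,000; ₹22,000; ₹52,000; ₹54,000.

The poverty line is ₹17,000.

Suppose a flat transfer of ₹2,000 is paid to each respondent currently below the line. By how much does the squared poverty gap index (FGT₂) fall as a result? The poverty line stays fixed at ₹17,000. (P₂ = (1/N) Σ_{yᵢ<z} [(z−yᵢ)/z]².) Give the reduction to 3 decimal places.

Before: below the line — ₹5,000, ₹9,000, ₹12,000, ₹13,000, ₹16,000; squared poverty gap index (FGT₂) = 0.10813.
After the ₹2,000 transfer: below the line — ₹7,000, ₹11,000, ₹14,000, ₹15,000; squared poverty gap index (FGT₂) = 0.06445.
Reduction = 0.10813 − 0.06445 = 0.044.

0.044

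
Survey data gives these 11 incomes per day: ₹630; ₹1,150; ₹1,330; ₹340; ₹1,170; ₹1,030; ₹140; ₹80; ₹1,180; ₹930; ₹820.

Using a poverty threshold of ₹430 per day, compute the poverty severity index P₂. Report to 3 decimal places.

0.106

Below the line: ₹80, ₹140, ₹340 (q = 3 of N = 11).
Gap ratios (z−y)/z: (430−80)/430 = 0.8140; (430−140)/430 = 0.6744; (430−340)/430 = 0.2093.
Squared: 0.6625; 0.4548; 0.0438.
Sum = 1.161168; P₂ = 1.161168 / 11 = 0.106.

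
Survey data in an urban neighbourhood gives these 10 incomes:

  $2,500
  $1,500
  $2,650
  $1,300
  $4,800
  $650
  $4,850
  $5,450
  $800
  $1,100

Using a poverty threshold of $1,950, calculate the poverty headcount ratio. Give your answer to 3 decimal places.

5 of the 10 workers have income below $1,950.
H = 5/10 = 0.500.

0.500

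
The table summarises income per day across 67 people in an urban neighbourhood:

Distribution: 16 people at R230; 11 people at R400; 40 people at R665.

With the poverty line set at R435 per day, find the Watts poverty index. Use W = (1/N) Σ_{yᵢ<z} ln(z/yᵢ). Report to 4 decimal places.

0.1660

Incomes under z: 16×R230, 11×R400 (q = 27 of N = 67).
ln(z/y) terms: ln(435/230) = 0.6373 (×16); ln(435/400) = 0.0839 (×11).
W = 11.118964 / 67 = 0.1660.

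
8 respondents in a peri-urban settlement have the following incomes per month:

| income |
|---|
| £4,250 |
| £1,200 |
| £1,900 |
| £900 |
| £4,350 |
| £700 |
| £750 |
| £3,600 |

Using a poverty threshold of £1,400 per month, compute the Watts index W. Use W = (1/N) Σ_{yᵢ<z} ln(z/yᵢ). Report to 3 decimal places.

0.239

Incomes under z: £700, £750, £900, £1,200 (q = 4 of N = 8).
ln(z/y) terms: ln(1400/700) = 0.6931; ln(1400/750) = 0.6242; ln(1400/900) = 0.4418; ln(1400/1200) = 0.1542.
W = 1.913285 / 8 = 0.239.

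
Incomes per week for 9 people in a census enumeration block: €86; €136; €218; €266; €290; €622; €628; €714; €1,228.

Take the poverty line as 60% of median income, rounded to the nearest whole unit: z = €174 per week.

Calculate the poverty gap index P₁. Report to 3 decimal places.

0.080

Below the line: €86, €136 (q = 2 of N = 9).
Relative gaps: (174−86)/174 = 0.5057; (174−136)/174 = 0.2184.
Σ = 0.724138. Dividing by the full population N = 9 gives P₁ = 0.080.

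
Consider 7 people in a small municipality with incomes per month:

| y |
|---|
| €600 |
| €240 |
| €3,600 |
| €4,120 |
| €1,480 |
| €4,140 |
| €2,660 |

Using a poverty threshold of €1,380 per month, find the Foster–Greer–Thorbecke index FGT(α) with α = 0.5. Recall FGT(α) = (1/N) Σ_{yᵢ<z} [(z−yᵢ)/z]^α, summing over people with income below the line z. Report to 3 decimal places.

0.237

Below the line: €240, €600 (q = 2 of N = 7).
Normalized shortfalls: (1380−240)/1380 = 0.8261; (1380−600)/1380 = 0.5652.
Raised to α = 0.5: 0.90889; 0.75181.
Sum = 1.660703; FGT(0.5) = 1.660703 / 7 = 0.237.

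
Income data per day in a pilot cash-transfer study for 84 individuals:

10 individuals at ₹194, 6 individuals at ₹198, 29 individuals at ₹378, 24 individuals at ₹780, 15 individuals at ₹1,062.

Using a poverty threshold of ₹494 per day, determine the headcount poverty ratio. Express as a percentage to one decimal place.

45 of the 84 individuals have income below ₹494.
H = 45/84 = 53.6%.

53.6%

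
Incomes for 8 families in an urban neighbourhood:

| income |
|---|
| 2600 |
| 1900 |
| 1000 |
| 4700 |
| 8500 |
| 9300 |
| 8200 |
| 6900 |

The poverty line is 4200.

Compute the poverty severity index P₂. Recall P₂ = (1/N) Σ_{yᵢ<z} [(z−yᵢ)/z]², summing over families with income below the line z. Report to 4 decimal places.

0.1282

Below the line: 1000, 1900, 2600 (q = 3 of N = 8).
Relative gaps: (4200−1000)/4200 = 0.7619; (4200−1900)/4200 = 0.5476; (4200−2600)/4200 = 0.3810.
Squared: 0.5805; 0.2999; 0.1451.
Sum = 1.025510; P₂ = 1.025510 / 8 = 0.1282.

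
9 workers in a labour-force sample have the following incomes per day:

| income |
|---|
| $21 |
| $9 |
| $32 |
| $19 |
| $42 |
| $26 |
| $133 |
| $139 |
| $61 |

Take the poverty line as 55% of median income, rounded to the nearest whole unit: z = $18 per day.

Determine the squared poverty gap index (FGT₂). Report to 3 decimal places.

Below the line: $9 (q = 1 of N = 9).
Normalized shortfalls: (18−9)/18 = 0.5000.
Squared: 0.2500.
Sum = 0.250000; P₂ = 0.250000 / 9 = 0.028.

0.028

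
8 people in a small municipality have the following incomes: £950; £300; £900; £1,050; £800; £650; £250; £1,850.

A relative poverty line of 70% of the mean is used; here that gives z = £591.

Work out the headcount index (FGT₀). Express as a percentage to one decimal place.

2 of the 8 people have income below £591.
H = 2/8 = 25.0%.

25.0%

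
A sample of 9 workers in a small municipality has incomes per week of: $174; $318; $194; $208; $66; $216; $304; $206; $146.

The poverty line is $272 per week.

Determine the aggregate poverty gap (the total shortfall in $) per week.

$694

Incomes under z: $66, $146, $174, $194, $206, $208, $216 (q = 7 of N = 9).
Individual gaps: 272−66 = 206; 272−146 = 126; 272−174 = 98; 272−194 = 78; 272−206 = 66; 272−208 = 64; 272−216 = 56.
Aggregate gap = $694.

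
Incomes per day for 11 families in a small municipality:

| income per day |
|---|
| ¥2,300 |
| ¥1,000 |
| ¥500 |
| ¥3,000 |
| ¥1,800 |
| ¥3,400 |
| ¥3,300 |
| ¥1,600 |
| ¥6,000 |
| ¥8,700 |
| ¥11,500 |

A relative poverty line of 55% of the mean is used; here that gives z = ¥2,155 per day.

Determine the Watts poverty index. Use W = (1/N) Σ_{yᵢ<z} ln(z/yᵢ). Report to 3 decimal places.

Below z: ¥500, ¥1,000, ¥1,600, ¥1,800 (q = 4 of N = 11).
Log shortfalls: ln(2155/500) = 1.4609; ln(2155/1000) = 0.7678; ln(2155/1600) = 0.2978; ln(2155/1800) = 0.1800.
W = 2.706520 / 11 = 0.246.

0.246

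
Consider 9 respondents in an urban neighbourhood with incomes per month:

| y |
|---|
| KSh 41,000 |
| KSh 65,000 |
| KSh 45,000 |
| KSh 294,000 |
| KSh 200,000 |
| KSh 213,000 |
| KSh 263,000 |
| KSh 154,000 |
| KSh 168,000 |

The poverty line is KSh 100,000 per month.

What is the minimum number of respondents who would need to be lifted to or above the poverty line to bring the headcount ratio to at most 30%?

3 of the 9 respondents are poor, so H = 3/9 = 0.333.
A headcount ratio of at most 30% allows at most ⌊0.30 × 9⌋ = 2 poor respondents.
So at least 3 − 2 = 1 must be lifted.

1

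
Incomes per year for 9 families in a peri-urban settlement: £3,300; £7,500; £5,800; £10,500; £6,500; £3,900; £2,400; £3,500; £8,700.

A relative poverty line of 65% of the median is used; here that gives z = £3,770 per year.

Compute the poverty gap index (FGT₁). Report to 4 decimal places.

Below the line: £2,400, £3,300, £3,500 (q = 3 of N = 9).
Relative gaps: (3770−2400)/3770 = 0.3634; (3770−3300)/3770 = 0.1247; (3770−3500)/3770 = 0.0716.
Sum of shortfalls = 0.559682; P₁ averages over all N: 0.559682 / 9 = 0.0622.

0.0622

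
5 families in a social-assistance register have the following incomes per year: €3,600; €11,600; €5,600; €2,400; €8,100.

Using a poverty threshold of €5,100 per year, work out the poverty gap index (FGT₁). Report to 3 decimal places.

Poor units: €2,400, €3,600 (q = 2 of N = 5).
Normalized shortfalls: (5100−2400)/5100 = 0.5294; (5100−3600)/5100 = 0.2941.
Σ = 0.823529. Dividing by the full population N = 5 gives P₁ = 0.165.

0.165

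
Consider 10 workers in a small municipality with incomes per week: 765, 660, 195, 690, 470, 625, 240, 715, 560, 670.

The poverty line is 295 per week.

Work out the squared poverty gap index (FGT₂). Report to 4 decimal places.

Incomes under z: 195, 240 (q = 2 of N = 10).
Shortfall ratios: (295−195)/295 = 0.3390; (295−240)/295 = 0.1864.
Squared: 0.1149; 0.0348.
Sum = 0.149670; P₂ = 0.149670 / 10 = 0.0150.

0.0150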